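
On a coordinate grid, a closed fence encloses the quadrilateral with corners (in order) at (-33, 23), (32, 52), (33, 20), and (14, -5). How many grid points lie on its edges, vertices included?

4

Along each edge there are gcd(|Δx|,|Δy|)+1 lattice points, so counting each shared vertex once the boundary has gcd(65,29) + gcd(1,32) + gcd(19,25) + gcd(47,28) = 1+1+1+1 = 4.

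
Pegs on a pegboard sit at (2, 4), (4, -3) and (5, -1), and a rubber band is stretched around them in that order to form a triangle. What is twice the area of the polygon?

The shoelace formula gives twice the area as |[2·(-3) − 4·4] + [4·(-1) − 5·(-3)] + [5·4 − 2·(-1)]| = 11, so the area is 5.5.

11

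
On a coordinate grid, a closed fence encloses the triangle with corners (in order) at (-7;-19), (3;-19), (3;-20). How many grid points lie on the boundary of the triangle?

Along each edge there are gcd(|Δx|,|Δy|)+1 lattice points, so counting each shared vertex once the boundary has gcd(10,0) + gcd(0,1) + gcd(10,1) = 10+1+1 = 12.

12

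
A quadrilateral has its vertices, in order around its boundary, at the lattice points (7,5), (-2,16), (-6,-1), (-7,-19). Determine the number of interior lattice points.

Using the shoelace formula, 2A = |(7·16 − (-2)·5) + ((-2)·(-1) − (-6)·16) + ((-6)·(-19) − (-7)·(-1)) + ((-7)·5 − 7·(-19))| = 425, so the area is 212.5.
Along each edge there are gcd(|Δx|,|Δy|)+1 lattice points, so counting each shared vertex once the boundary has gcd(9,11) + gcd(4,17) + gcd(1,18) + gcd(14,24) = 1+1+1+2 = 5.
Pick's theorem gives I = A − B/2 + 1 = 212.5 − 5/2 + 1 = 211.

211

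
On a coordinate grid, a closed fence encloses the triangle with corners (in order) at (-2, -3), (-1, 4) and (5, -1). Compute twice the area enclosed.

47

Using the shoelace formula, 2A = |((-2)·4 − (-1)·(-3)) + ((-1)·(-1) − 5·4) + (5·(-3) − (-2)·(-1))| = 47, so the area is 47/2.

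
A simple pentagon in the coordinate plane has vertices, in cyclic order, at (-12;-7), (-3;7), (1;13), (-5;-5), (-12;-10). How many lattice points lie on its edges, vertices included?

Summing gcd(|Δx|,|Δy|) over the edges gives the boundary count: gcd(9,14) + gcd(4,6) + gcd(6,18) + gcd(7,5) + gcd(0,3) = 1+2+6+1+3 = 13.

13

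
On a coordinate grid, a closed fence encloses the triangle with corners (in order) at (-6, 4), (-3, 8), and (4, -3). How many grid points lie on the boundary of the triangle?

Along each edge there are gcd(|Δx|,|Δy|)+1 lattice points, so counting each shared vertex once the boundary has gcd(3,4) + gcd(7,11) + gcd(10,7) = 1+1+1 = 3.

3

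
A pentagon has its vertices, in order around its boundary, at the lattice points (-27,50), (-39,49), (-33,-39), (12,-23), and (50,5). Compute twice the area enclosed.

The shoelace formula gives twice the area as |((-27)·49 − (-39)·50) + ((-39)·(-39) − (-33)·49) + ((-33)·(-23) − 12·(-39)) + (12·5 − 50·(-23)) + (50·50 − (-27)·5)| = 8837, so the area is 8837/2.

8837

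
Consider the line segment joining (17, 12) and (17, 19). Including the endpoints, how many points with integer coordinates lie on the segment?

The number of lattice points on a segment between lattice points is gcd(|Δx|,|Δy|) + 1 = gcd(0,7) + 1 = 7 + 1 = 8.

8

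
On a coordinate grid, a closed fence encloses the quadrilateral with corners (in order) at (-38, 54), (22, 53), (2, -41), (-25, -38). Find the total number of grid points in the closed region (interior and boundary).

4057

Using the shoelace formula, 2A = |((-38)·53 − 22·54) + (22·(-41) − 2·53) + (2·(-38) − (-25)·(-41)) + ((-25)·54 − (-38)·(-38))| = 8105, so the area is 8105/2.
Summing gcd(|Δx|,|Δy|) over the edges gives the boundary count: gcd(60,1) + gcd(20,94) + gcd(27,3) + gcd(13,92) = 1+2+3+1 = 7.
Pick's theorem gives I = A − B/2 + 1 = 8105/2 − 7/2 + 1 = 4050, so the closed region contains I + B = 4050 + 7 = 4057 lattice points.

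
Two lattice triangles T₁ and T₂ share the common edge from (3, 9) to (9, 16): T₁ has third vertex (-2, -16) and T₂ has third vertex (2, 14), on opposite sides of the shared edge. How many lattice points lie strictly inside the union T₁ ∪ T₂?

73

The union is the simple quadrilateral with vertices (3, 9), (-2, -16), (9, 16), (2, 14) in order.
Using the shoelace formula, 2A = |(3·(-16) − (-2)·9) + ((-2)·16 − 9·(-16)) + (9·14 − 2·16) + (2·9 − 3·14)| = 152, so the area is 76.
Along each edge there are gcd(|Δx|,|Δy|)+1 lattice points, so counting each shared vertex once the boundary has gcd(5,25) + gcd(11,32) + gcd(7,2) + gcd(1,5) = 5+1+1+1 = 8.
By Pick's theorem I = A − B/2 + 1 = 76 − 8/2 + 1 = 73.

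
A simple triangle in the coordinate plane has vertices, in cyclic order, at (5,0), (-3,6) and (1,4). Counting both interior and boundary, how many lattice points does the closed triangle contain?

9

Using the shoelace formula, 2A = |[5·6 − (-3)·0] + [(-3)·4 − 1·6] + [1·0 − 5·4]| = 8, so the area is 4.
The number of boundary lattice points is Σ gcd(|Δx|,|Δy|) = gcd(8,6) + gcd(4,2) + gcd(4,4) = 2+2+4 = 8.
Pick's theorem gives I = A − B/2 + 1 = 4 − 8/2 + 1 = 1, so the closed region contains I + B = 1 + 8 = 9 lattice points.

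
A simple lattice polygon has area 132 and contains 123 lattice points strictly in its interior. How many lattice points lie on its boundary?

20

Pick's theorem gives A = I + B/2 − 1, so B = 2(A − I + 1) = 2(132 − 123 + 1) = 20.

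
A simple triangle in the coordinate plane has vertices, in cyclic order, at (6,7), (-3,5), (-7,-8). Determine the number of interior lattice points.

By the shoelace formula, twice the signed area is |[6·5 − (-3)·7] + [(-3)·(-8) − (-7)·5] + [(-7)·7 − 6·(-8)]| = 109, so the area is 109/2.
Along each edge there are gcd(|Δx|,|Δy|)+1 lattice points, so counting each shared vertex once the boundary has gcd(9,2) + gcd(4,13) + gcd(13,15) = 1+1+1 = 3.
Pick's theorem gives I = A − B/2 + 1 = 109/2 − 3/2 + 1 = 54.

54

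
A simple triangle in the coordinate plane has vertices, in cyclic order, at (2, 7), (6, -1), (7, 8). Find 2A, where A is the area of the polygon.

44

Using the shoelace formula, 2A = |(2·(-1) − 6·7) + (6·8 − 7·(-1)) + (7·7 − 2·8)| = 44, so the area is 22.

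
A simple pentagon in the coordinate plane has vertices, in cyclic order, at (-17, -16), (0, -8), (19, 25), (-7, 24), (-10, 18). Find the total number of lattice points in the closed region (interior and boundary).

754

By the shoelace formula, twice the signed area is |[(-17)·(-8) − 0·(-16)] + [0·25 − 19·(-8)] + [19·24 − (-7)·25] + [(-7)·18 − (-10)·24] + [(-10)·(-16) − (-17)·18]| = 1499, so the area is 749.5.
Summing gcd(|Δx|,|Δy|) over the edges gives the boundary count: gcd(17,8) + gcd(19,33) + gcd(26,1) + gcd(3,6) + gcd(7,34) = 1+1+1+3+1 = 7.
Pick's theorem gives I = A − B/2 + 1 = 749.5 − 7/2 + 1 = 747, so the closed region contains I + B = 747 + 7 = 754 lattice points.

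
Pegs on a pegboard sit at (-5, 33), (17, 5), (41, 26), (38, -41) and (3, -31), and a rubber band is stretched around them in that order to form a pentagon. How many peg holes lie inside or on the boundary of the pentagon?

By the shoelace formula, twice the signed area is |[(-5)·5 − 17·33] + [17·26 − 41·5] + [41·(-41) − 38·26] + [38·(-31) − 3·(-41)] + [3·33 − (-5)·(-31)]| = 4129, so the area is 2064.5.
Summing gcd(|Δx|,|Δy|) over the edges gives the boundary count: gcd(22,28) + gcd(24,21) + gcd(3,67) + gcd(35,10) + gcd(8,64) = 2+3+1+5+8 = 19.
Pick's theorem gives I = A − B/2 + 1 = 2064.5 − 19/2 + 1 = 2056, so the closed region contains I + B = 2056 + 19 = 2075 lattice points.

2075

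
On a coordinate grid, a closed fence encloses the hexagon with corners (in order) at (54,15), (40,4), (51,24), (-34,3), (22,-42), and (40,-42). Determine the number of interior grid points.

3153

The shoelace formula gives twice the area as |[54·4 − 40·15] + [40·24 − 51·4] + [51·3 − (-34)·24] + [(-34)·(-42) − 22·3] + [22·(-42) − 40·(-42)] + [40·15 − 54·(-42)]| = 6327, so the area is 3163.5.
Summing gcd(|Δx|,|Δy|) over the edges gives the boundary count: gcd(14,11) + gcd(11,20) + gcd(85,21) + gcd(56,45) + gcd(18,0) + gcd(14,57) = 1+1+1+1+18+1 = 23.
Pick's theorem gives I = A − B/2 + 1 = 3163.5 − 23/2 + 1 = 3153.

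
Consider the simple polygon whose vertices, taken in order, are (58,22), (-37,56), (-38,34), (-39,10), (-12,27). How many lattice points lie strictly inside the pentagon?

1554

The shoelace formula gives twice the area as |[58·56 − (-37)·22] + [(-37)·34 − (-38)·56] + [(-38)·10 − (-39)·34] + [(-39)·27 − (-12)·10] + [(-12)·22 − 58·27]| = 3115, so the area is 3115/2.
Summing gcd(|Δx|,|Δy|) over the edges gives the boundary count: gcd(95,34) + gcd(1,22) + gcd(1,24) + gcd(27,17) + gcd(70,5) = 1+1+1+1+5 = 9.
By Pick's theorem A = I + B/2 − 1, so I = 3115/2 − 9/2 + 1 = 1554.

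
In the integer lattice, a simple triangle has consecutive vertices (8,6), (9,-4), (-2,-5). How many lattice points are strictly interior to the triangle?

55

By the shoelace formula, twice the signed area is |[8·(-4) − 9·6] + [9·(-5) − (-2)·(-4)] + [(-2)·6 − 8·(-5)]| = 111, so the area is 55.5.
Summing gcd(|Δx|,|Δy|) over the edges gives the boundary count: gcd(1,10) + gcd(11,1) + gcd(10,11) = 1+1+1 = 3.
By Pick's theorem A = I + B/2 − 1, so I = 55.5 − 3/2 + 1 = 55.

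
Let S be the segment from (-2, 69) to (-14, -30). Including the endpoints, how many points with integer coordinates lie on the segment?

4

The number of lattice points on a segment between lattice points is gcd(|Δx|,|Δy|) + 1 = gcd(12,99) + 1 = 3 + 1 = 4.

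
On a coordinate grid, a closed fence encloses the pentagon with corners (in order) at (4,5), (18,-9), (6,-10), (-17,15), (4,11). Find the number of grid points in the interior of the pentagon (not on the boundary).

291

By the shoelace formula, twice the signed area is |[4·(-9) − 18·5] + [18·(-10) − 6·(-9)] + [6·15 − (-17)·(-10)] + [(-17)·11 − 4·15] + [4·5 − 4·11]| = 603, so the area is 603/2.
Along each edge there are gcd(|Δx|,|Δy|)+1 lattice points, so counting each shared vertex once the boundary has gcd(14,14) + gcd(12,1) + gcd(23,25) + gcd(21,4) + gcd(0,6) = 14+1+1+1+6 = 23.
By Pick's theorem A = I + B/2 − 1, so I = 603/2 − 23/2 + 1 = 291.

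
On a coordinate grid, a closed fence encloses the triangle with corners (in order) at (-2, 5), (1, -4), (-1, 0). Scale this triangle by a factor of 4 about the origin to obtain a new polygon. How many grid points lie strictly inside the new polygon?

By the shoelace formula, twice the signed area is |[(-2)·(-4) − 1·5] + [1·0 − (-1)·(-4)] + [(-1)·5 − (-2)·0]| = 6, so the area is 3.
Summing gcd(|Δx|,|Δy|) over the edges gives the boundary count: gcd(3,9) + gcd(2,4) + gcd(1,5) = 3+2+1 = 6.
Scaling by 4 multiplies the area by 4² = 16 (so the new area is 48) and multiplies the boundary lattice-point count by 4, giving 24.
By Pick's theorem, the interior count of the dilated polygon is 48 − 24/2 + 1 = 37.

37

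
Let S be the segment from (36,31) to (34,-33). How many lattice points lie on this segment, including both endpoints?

3

The number of lattice points on a segment between lattice points is gcd(|Δx|,|Δy|) + 1 = gcd(2,64) + 1 = 2 + 1 = 3.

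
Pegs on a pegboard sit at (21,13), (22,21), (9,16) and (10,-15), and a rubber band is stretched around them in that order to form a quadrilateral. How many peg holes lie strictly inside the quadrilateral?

Using the shoelace formula, 2A = |[21·21 − 22·13] + [22·16 − 9·21] + [9·(-15) − 10·16] + [10·13 − 21·(-15)]| = 468, so the area is 234.
The number of boundary lattice points is Σ gcd(|Δx|,|Δy|) = gcd(1,8) + gcd(13,5) + gcd(1,31) + gcd(11,28) = 1+1+1+1 = 4.
By Pick's theorem A = I + B/2 − 1, so I = 234 − 4/2 + 1 = 233.

233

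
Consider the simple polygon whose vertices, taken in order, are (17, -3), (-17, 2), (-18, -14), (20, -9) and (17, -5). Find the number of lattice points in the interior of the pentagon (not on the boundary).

391

Using the shoelace formula, 2A = |(17·2 − (-17)·(-3)) + ((-17)·(-14) − (-18)·2) + ((-18)·(-9) − 20·(-14)) + (20·(-5) − 17·(-9)) + (17·(-3) − 17·(-5))| = 786, so the area is 393.
Summing gcd(|Δx|,|Δy|) over the edges gives the boundary count: gcd(34,5) + gcd(1,16) + gcd(38,5) + gcd(3,4) + gcd(0,2) = 1+1+1+1+2 = 6.
Pick's theorem gives I = A − B/2 + 1 = 393 − 6/2 + 1 = 391.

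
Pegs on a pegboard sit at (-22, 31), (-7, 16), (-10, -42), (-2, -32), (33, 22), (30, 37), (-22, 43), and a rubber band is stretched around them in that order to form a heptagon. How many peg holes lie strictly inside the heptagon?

2231

Using the shoelace formula, 2A = |[(-22)·16 − (-7)·31] + [(-7)·(-42) − (-10)·16] + [(-10)·(-32) − (-2)·(-42)] + [(-2)·22 − 33·(-32)] + [33·37 − 30·22] + [30·43 − (-22)·37] + [(-22)·31 − (-22)·43]| = 4496, so the area is 2248.
Along each edge there are gcd(|Δx|,|Δy|)+1 lattice points, so counting each shared vertex once the boundary has gcd(15,15) + gcd(3,58) + gcd(8,10) + gcd(35,54) + gcd(3,15) + gcd(52,6) + gcd(0,12) = 15+1+2+1+3+2+12 = 36.
By Pick's theorem A = I + B/2 − 1, so I = 2248 − 36/2 + 1 = 2231.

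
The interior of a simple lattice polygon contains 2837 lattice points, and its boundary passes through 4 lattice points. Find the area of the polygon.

Pick's theorem states A = I + B/2 − 1, so A = 2837 + 4/2 − 1 = 2838.

2838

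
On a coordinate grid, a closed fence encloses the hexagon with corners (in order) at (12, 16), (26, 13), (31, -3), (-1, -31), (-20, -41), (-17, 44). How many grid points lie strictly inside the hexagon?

2327

The shoelace formula gives twice the area as |(12·13 − 26·16) + (26·(-3) − 31·13) + (31·(-31) − (-1)·(-3)) + ((-1)·(-41) − (-20)·(-31)) + ((-20)·44 − (-17)·(-41)) + ((-17)·16 − 12·44)| = 4661, so the area is 2330.5.
The number of boundary lattice points is Σ gcd(|Δx|,|Δy|) = gcd(14,3) + gcd(5,16) + gcd(32,28) + gcd(19,10) + gcd(3,85) + gcd(29,28) = 1+1+4+1+1+1 = 9.
By Pick's theorem A = I + B/2 − 1, so I = 2330.5 − 9/2 + 1 = 2327.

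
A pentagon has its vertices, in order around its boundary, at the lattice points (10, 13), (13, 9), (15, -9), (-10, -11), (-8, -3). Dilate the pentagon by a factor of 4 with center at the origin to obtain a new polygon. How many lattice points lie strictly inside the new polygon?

5729

By the shoelace formula, twice the signed area is |[10·9 − 13·13] + [13·(-9) − 15·9] + [15·(-11) − (-10)·(-9)] + [(-10)·(-3) − (-8)·(-11)] + [(-8)·13 − 10·(-3)]| = 718, so the area is 359.
The number of boundary lattice points is Σ gcd(|Δx|,|Δy|) = gcd(3,4) + gcd(2,18) + gcd(25,2) + gcd(2,8) + gcd(18,16) = 1+2+1+2+2 = 8.
Scaling by 4 multiplies the area by 4² = 16 (so the new area is 5744) and multiplies the boundary lattice-point count by 4, giving 32.
By Pick's theorem, the interior count of the dilated polygon is 5744 − 32/2 + 1 = 5729.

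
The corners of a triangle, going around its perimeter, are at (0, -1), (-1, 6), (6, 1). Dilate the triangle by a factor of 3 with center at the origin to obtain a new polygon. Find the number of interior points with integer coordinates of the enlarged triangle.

By the shoelace formula, twice the signed area is |(0·6 − (-1)·(-1)) + ((-1)·1 − 6·6) + (6·(-1) − 0·1)| = 44, so the area is 22.
The number of boundary lattice points is Σ gcd(|Δx|,|Δy|) = gcd(1,7) + gcd(7,5) + gcd(6,2) = 1+1+2 = 4.
Scaling by 3 multiplies the area by 3² = 9 (so the new area is 198) and multiplies the boundary lattice-point count by 3, giving 12.
By Pick's theorem, the interior count of the dilated polygon is 198 − 12/2 + 1 = 193.

193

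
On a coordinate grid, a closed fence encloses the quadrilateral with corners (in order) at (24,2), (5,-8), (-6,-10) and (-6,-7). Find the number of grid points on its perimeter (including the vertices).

8

Along each edge there are gcd(|Δx|,|Δy|)+1 lattice points, so counting each shared vertex once the boundary has gcd(19,10) + gcd(11,2) + gcd(0,3) + gcd(30,9) = 1+1+3+3 = 8.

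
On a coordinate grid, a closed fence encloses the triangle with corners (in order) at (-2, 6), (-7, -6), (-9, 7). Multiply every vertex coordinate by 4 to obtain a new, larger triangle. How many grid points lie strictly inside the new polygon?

The shoelace formula gives twice the area as |[(-2)·(-6) − (-7)·6] + [(-7)·7 − (-9)·(-6)] + [(-9)·6 − (-2)·7]| = 89, so the area is 44.5.
The number of boundary lattice points is Σ gcd(|Δx|,|Δy|) = gcd(5,12) + gcd(2,13) + gcd(7,1) = 1+1+1 = 3.
Scaling by 4 multiplies the area by 4² = 16 (so the new area is 712) and multiplies the boundary lattice-point count by 4, giving 12.
By Pick's theorem, the interior count of the dilated polygon is 712 − 12/2 + 1 = 707.

707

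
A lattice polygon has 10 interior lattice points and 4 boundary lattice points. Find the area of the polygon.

11

By Pick's theorem, A = I + B/2 − 1 = 10 + 4/2 − 1 = 11.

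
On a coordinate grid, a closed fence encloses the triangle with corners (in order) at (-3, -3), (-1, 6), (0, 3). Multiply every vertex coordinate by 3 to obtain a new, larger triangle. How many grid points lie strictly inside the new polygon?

61

The shoelace formula gives twice the area as |[(-3)·6 − (-1)·(-3)] + [(-1)·3 − 0·6] + [0·(-3) − (-3)·3]| = 15, so the area is 7.5.
Along each edge there are gcd(|Δx|,|Δy|)+1 lattice points, so counting each shared vertex once the boundary has gcd(2,9) + gcd(1,3) + gcd(3,6) = 1+1+3 = 5.
Scaling by 3 multiplies the area by 3² = 9 (so the new area is 135/2) and multiplies the boundary lattice-point count by 3, giving 15.
By Pick's theorem, the interior count of the dilated polygon is 135/2 − 15/2 + 1 = 61.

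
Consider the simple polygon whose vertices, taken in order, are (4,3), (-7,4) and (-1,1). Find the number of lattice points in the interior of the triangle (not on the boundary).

12

By the shoelace formula, twice the signed area is |[4·4 − (-7)·3] + [(-7)·1 − (-1)·4] + [(-1)·3 − 4·1]| = 27, so the area is 13.5.
Along each edge there are gcd(|Δx|,|Δy|)+1 lattice points, so counting each shared vertex once the boundary has gcd(11,1) + gcd(6,3) + gcd(5,2) = 1+3+1 = 5.
By Pick's theorem A = I + B/2 − 1, so I = 13.5 − 5/2 + 1 = 12.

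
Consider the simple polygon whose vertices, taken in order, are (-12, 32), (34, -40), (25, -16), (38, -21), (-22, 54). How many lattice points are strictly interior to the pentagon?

By the shoelace formula, twice the signed area is |((-12)·(-40) − 34·32) + (34·(-16) − 25·(-40)) + (25·(-21) − 38·(-16)) + (38·54 − (-22)·(-21)) + ((-22)·32 − (-12)·54)| = 1465, so the area is 732.5.
Along each edge there are gcd(|Δx|,|Δy|)+1 lattice points, so counting each shared vertex once the boundary has gcd(46,72) + gcd(9,24) + gcd(13,5) + gcd(60,75) + gcd(10,22) = 2+3+1+15+2 = 23.
Pick's theorem gives I = A − B/2 + 1 = 732.5 − 23/2 + 1 = 722.

722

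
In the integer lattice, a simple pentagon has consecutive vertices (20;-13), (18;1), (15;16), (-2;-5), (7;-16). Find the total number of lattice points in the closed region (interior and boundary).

Using the shoelace formula, 2A = |(20·1 − 18·(-13)) + (18·16 − 15·1) + (15·(-5) − (-2)·16) + ((-2)·(-16) − 7·(-5)) + (7·(-13) − 20·(-16))| = 780, so the area is 390.
Summing gcd(|Δx|,|Δy|) over the edges gives the boundary count: gcd(2,14) + gcd(3,15) + gcd(17,21) + gcd(9,11) + gcd(13,3) = 2+3+1+1+1 = 8.
Pick's theorem gives I = A − B/2 + 1 = 390 − 8/2 + 1 = 387, so the closed region contains I + B = 387 + 8 = 395 lattice points.

395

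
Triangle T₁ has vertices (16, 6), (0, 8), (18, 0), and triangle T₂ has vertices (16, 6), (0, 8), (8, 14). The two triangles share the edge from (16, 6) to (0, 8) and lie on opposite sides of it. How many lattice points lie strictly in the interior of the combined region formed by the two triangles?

The union is the simple quadrilateral with vertices (16, 6), (18, 0), (0, 8), (8, 14) in order.
By the shoelace formula, twice the signed area is |(16·0 − 18·6) + (18·8 − 0·0) + (0·14 − 8·8) + (8·6 − 16·14)| = 204, so the area is 102.
Along each edge there are gcd(|Δx|,|Δy|)+1 lattice points, so counting each shared vertex once the boundary has gcd(2,6) + gcd(18,8) + gcd(8,6) + gcd(8,8) = 2+2+2+8 = 14.
By Pick's theorem I = A − B/2 + 1 = 102 − 14/2 + 1 = 96.

96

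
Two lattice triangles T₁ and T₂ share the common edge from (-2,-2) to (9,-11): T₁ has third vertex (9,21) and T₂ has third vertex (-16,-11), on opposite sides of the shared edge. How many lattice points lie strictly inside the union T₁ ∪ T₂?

The union is the simple quadrilateral with vertices (-2,-2), (9,21), (9,-11), (-16,-11) in order.
The shoelace formula gives twice the area as |((-2)·21 − 9·(-2)) + (9·(-11) − 9·21) + (9·(-11) − (-16)·(-11)) + ((-16)·(-2) − (-2)·(-11))| = 577, so the area is 577/2.
Summing gcd(|Δx|,|Δy|) over the edges gives the boundary count: gcd(11,23) + gcd(0,32) + gcd(25,0) + gcd(14,9) = 1+32+25+1 = 59.
By Pick's theorem I = A − B/2 + 1 = 577/2 − 59/2 + 1 = 260.

260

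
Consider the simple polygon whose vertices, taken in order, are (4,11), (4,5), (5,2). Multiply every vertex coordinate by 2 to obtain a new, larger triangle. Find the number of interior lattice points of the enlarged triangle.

5

The shoelace formula gives twice the area as |(4·5 − 4·11) + (4·2 − 5·5) + (5·11 − 4·2)| = 6, so the area is 3.
The number of boundary lattice points is Σ gcd(|Δx|,|Δy|) = gcd(0,6) + gcd(1,3) + gcd(1,9) = 6+1+1 = 8.
Scaling by 2 multiplies the area by 2² = 4 (so the new area is 12) and multiplies the boundary lattice-point count by 2, giving 16.
By Pick's theorem, the interior count of the dilated polygon is 12 − 16/2 + 1 = 5.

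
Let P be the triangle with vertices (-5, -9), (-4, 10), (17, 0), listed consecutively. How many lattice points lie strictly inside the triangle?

By the shoelace formula, twice the signed area is |[(-5)·10 − (-4)·(-9)] + [(-4)·0 − 17·10] + [17·(-9) − (-5)·0]| = 409, so the area is 204.5.
Along each edge there are gcd(|Δx|,|Δy|)+1 lattice points, so counting each shared vertex once the boundary has gcd(1,19) + gcd(21,10) + gcd(22,9) = 1+1+1 = 3.
Pick's theorem gives I = A − B/2 + 1 = 204.5 − 3/2 + 1 = 204.

204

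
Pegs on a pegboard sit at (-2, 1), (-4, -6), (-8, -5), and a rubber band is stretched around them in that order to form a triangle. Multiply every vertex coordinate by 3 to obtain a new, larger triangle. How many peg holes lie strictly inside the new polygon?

124

The shoelace formula gives twice the area as |((-2)·(-6) − (-4)·1) + ((-4)·(-5) − (-8)·(-6)) + ((-8)·1 − (-2)·(-5))| = 30, so the area is 15.
Summing gcd(|Δx|,|Δy|) over the edges gives the boundary count: gcd(2,7) + gcd(4,1) + gcd(6,6) = 1+1+6 = 8.
Scaling by 3 multiplies the area by 3² = 9 (so the new area is 135) and multiplies the boundary lattice-point count by 3, giving 24.
By Pick's theorem, the interior count of the dilated polygon is 135 − 24/2 + 1 = 124.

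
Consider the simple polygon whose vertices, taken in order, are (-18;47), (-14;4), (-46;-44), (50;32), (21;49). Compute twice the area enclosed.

By the shoelace formula, twice the signed area is |((-18)·4 − (-14)·47) + ((-14)·(-44) − (-46)·4) + ((-46)·32 − 50·(-44)) + (50·49 − 21·32) + (21·47 − (-18)·49)| = 5761, so the area is 5761/2.

5761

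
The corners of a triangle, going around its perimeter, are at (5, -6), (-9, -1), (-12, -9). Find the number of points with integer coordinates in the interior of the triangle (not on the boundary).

By the shoelace formula, twice the signed area is |(5·(-1) − (-9)·(-6)) + ((-9)·(-9) − (-12)·(-1)) + ((-12)·(-6) − 5·(-9))| = 127, so the area is 63.5.
Summing gcd(|Δx|,|Δy|) over the edges gives the boundary count: gcd(14,5) + gcd(3,8) + gcd(17,3) = 1+1+1 = 3.
By Pick's theorem A = I + B/2 − 1, so I = 63.5 − 3/2 + 1 = 63.

63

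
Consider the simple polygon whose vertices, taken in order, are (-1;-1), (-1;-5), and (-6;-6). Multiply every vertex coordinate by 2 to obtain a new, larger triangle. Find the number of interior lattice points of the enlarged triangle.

The shoelace formula gives twice the area as |[(-1)·(-5) − (-1)·(-1)] + [(-1)·(-6) − (-6)·(-5)] + [(-6)·(-1) − (-1)·(-6)]| = 20, so the area is 10.
Summing gcd(|Δx|,|Δy|) over the edges gives the boundary count: gcd(0,4) + gcd(5,1) + gcd(5,5) = 4+1+5 = 10.
Scaling by 2 multiplies the area by 2² = 4 (so the new area is 40) and multiplies the boundary lattice-point count by 2, giving 20.
By Pick's theorem, the interior count of the dilated polygon is 40 − 20/2 + 1 = 31.

31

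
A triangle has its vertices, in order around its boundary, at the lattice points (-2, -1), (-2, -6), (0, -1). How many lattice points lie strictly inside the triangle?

2

Using the shoelace formula, 2A = |[(-2)·(-6) − (-2)·(-1)] + [(-2)·(-1) − 0·(-6)] + [0·(-1) − (-2)·(-1)]| = 10, so the area is 5.
Along each edge there are gcd(|Δx|,|Δy|)+1 lattice points, so counting each shared vertex once the boundary has gcd(0,5) + gcd(2,5) + gcd(2,0) = 5+1+2 = 8.
Pick's theorem gives I = A − B/2 + 1 = 5 − 8/2 + 1 = 2.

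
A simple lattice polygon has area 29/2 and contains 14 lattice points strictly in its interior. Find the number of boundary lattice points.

Pick's theorem gives A = I + B/2 − 1, so B = 2(A − I + 1) = 2(29/2 − 14 + 1) = 3.

3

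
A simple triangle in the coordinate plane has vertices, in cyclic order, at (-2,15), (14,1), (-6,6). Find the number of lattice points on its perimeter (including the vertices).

Along each edge there are gcd(|Δx|,|Δy|)+1 lattice points, so counting each shared vertex once the boundary has gcd(16,14) + gcd(20,5) + gcd(4,9) = 2+5+1 = 8.

8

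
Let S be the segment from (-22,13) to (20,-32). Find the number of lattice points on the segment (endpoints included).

4

The number of lattice points on a segment between lattice points is gcd(|Δx|,|Δy|) + 1 = gcd(42,45) + 1 = 3 + 1 = 4.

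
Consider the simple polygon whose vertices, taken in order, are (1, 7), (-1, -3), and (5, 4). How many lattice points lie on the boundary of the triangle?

Summing gcd(|Δx|,|Δy|) over the edges gives the boundary count: gcd(2,10) + gcd(6,7) + gcd(4,3) = 2+1+1 = 4.

4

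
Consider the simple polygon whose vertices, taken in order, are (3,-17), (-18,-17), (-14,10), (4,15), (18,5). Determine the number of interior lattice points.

786

By the shoelace formula, twice the signed area is |[3·(-17) − (-18)·(-17)] + [(-18)·10 − (-14)·(-17)] + [(-14)·15 − 4·10] + [4·5 − 18·15] + [18·(-17) − 3·5]| = 1596, so the area is 798.
Summing gcd(|Δx|,|Δy|) over the edges gives the boundary count: gcd(21,0) + gcd(4,27) + gcd(18,5) + gcd(14,10) + gcd(15,22) = 21+1+1+2+1 = 26.
By Pick's theorem A = I + B/2 − 1, so I = 798 − 26/2 + 1 = 786.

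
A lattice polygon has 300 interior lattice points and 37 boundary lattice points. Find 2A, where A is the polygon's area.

635

By Pick's theorem, A = I + B/2 − 1 = 300 + 37/2 − 1 = 635/2.
Hence 2A = 635.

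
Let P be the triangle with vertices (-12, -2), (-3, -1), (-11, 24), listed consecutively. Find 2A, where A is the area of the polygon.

233

By the shoelace formula, twice the signed area is |((-12)·(-1) − (-3)·(-2)) + ((-3)·24 − (-11)·(-1)) + ((-11)·(-2) − (-12)·24)| = 233, so the area is 233/2.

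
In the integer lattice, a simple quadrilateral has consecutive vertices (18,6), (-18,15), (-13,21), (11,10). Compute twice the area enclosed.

280

Using the shoelace formula, 2A = |(18·15 − (-18)·6) + ((-18)·21 − (-13)·15) + ((-13)·10 − 11·21) + (11·6 − 18·10)| = 280, so the area is 140.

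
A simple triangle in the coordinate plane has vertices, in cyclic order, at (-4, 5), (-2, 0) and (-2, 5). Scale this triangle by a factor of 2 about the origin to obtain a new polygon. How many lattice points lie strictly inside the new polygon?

By the shoelace formula, twice the signed area is |[(-4)·0 − (-2)·5] + [(-2)·5 − (-2)·0] + [(-2)·5 − (-4)·5]| = 10, so the area is 5.
Along each edge there are gcd(|Δx|,|Δy|)+1 lattice points, so counting each shared vertex once the boundary has gcd(2,5) + gcd(0,5) + gcd(2,0) = 1+5+2 = 8.
Scaling by 2 multiplies the area by 2² = 4 (so the new area is 20) and multiplies the boundary lattice-point count by 2, giving 16.
By Pick's theorem, the interior count of the dilated polygon is 20 − 16/2 + 1 = 13.

13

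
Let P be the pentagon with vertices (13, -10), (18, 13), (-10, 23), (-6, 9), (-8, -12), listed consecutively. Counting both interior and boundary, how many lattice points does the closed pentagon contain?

665

Using the shoelace formula, 2A = |[13·13 − 18·(-10)] + [18·23 − (-10)·13] + [(-10)·9 − (-6)·23] + [(-6)·(-12) − (-8)·9] + [(-8)·(-10) − 13·(-12)]| = 1321, so the area is 1321/2.
The number of boundary lattice points is Σ gcd(|Δx|,|Δy|) = gcd(5,23) + gcd(28,10) + gcd(4,14) + gcd(2,21) + gcd(21,2) = 1+2+2+1+1 = 7.
Pick's theorem gives I = A − B/2 + 1 = 1321/2 − 7/2 + 1 = 658, so the closed region contains I + B = 658 + 7 = 665 lattice points.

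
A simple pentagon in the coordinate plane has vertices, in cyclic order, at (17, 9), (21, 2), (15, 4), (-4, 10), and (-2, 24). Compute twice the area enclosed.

The shoelace formula gives twice the area as |[17·2 − 21·9] + [21·4 − 15·2] + [15·10 − (-4)·4] + [(-4)·24 − (-2)·10] + [(-2)·9 − 17·24]| = 437, so the area is 437/2.

437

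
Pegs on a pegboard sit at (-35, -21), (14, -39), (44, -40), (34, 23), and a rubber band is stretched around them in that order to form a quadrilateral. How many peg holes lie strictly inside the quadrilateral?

2638

The shoelace formula gives twice the area as |[(-35)·(-39) − 14·(-21)] + [14·(-40) − 44·(-39)] + [44·23 − 34·(-40)] + [34·(-21) − (-35)·23]| = 5278, so the area is 2639.
Along each edge there are gcd(|Δx|,|Δy|)+1 lattice points, so counting each shared vertex once the boundary has gcd(49,18) + gcd(30,1) + gcd(10,63) + gcd(69,44) = 1+1+1+1 = 4.
By Pick's theorem A = I + B/2 − 1, so I = 2639 − 4/2 + 1 = 2638.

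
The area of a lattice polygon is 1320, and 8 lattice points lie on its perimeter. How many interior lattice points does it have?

From Pick's theorem, I = A − B/2 + 1 = 1320 − 8/2 + 1 = 1317.

1317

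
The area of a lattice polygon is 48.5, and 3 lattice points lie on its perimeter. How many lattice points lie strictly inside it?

48

Pick's theorem A = I + B/2 − 1 rearranges to I = A − B/2 + 1 = 48.5 − 3/2 + 1 = 48.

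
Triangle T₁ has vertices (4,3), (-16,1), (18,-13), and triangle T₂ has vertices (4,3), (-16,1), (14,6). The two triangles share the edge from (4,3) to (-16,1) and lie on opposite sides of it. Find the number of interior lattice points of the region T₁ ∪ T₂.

The union is the simple quadrilateral with vertices (4,3), (18,-13), (-16,1), (14,6) in order.
The shoelace formula gives twice the area as |[4·(-13) − 18·3] + [18·1 − (-16)·(-13)] + [(-16)·6 − 14·1] + [14·3 − 4·6]| = 388, so the area is 194.
The number of boundary lattice points is Σ gcd(|Δx|,|Δy|) = gcd(14,16) + gcd(34,14) + gcd(30,5) + gcd(10,3) = 2+2+5+1 = 10.
By Pick's theorem I = A − B/2 + 1 = 194 − 10/2 + 1 = 190.

190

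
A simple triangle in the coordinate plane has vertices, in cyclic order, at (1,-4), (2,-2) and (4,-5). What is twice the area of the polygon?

Using the shoelace formula, 2A = |(1·(-2) − 2·(-4)) + (2·(-5) − 4·(-2)) + (4·(-4) − 1·(-5))| = 7, so the area is 3.5.

7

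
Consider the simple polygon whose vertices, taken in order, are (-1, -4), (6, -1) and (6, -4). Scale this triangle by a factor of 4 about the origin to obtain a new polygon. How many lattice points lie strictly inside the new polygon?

The shoelace formula gives twice the area as |((-1)·(-1) − 6·(-4)) + (6·(-4) − 6·(-1)) + (6·(-4) − (-1)·(-4))| = 21, so the area is 10.5.
Along each edge there are gcd(|Δx|,|Δy|)+1 lattice points, so counting each shared vertex once the boundary has gcd(7,3) + gcd(0,3) + gcd(7,0) = 1+3+7 = 11.
Scaling by 4 multiplies the area by 4² = 16 (so the new area is 168) and multiplies the boundary lattice-point count by 4, giving 44.
By Pick's theorem, the interior count of the dilated polygon is 168 − 44/2 + 1 = 147.

147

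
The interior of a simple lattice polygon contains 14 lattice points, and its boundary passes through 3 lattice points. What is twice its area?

Pick's theorem states A = I + B/2 − 1, so A = 14 + 3/2 − 1 = 29/2.
Hence 2A = 29.

29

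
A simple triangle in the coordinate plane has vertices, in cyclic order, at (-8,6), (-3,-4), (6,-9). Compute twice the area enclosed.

Using the shoelace formula, 2A = |((-8)·(-4) − (-3)·6) + ((-3)·(-9) − 6·(-4)) + (6·6 − (-8)·(-9))| = 65, so the area is 32.5.

65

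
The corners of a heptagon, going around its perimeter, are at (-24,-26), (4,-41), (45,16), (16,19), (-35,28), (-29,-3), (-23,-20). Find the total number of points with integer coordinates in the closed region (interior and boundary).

3133

Using the shoelace formula, 2A = |((-24)·(-41) − 4·(-26)) + (4·16 − 45·(-41)) + (45·19 − 16·16) + (16·28 − (-35)·19) + ((-35)·(-3) − (-29)·28) + ((-29)·(-20) − (-23)·(-3)) + ((-23)·(-26) − (-24)·(-20))| = 6255, so the area is 3127.5.
The number of boundary lattice points is Σ gcd(|Δx|,|Δy|) = gcd(28,15) + gcd(41,57) + gcd(29,3) + gcd(51,9) + gcd(6,31) + gcd(6,17) + gcd(1,6) = 1+1+1+3+1+1+1 = 9.
Pick's theorem gives I = A − B/2 + 1 = 3127.5 − 9/2 + 1 = 3124, so the closed region contains I + B = 3124 + 9 = 3133 lattice points.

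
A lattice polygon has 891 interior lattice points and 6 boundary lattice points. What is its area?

893

By Pick's theorem, A = I + B/2 − 1 = 891 + 6/2 − 1 = 893.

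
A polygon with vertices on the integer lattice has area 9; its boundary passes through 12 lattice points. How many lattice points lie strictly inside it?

4

From Pick's theorem, I = A − B/2 + 1 = 9 − 12/2 + 1 = 4.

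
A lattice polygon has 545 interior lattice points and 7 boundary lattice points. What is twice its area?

1095

Pick's theorem states A = I + B/2 − 1, so A = 545 + 7/2 − 1 = 1095/2.
Hence 2A = 1095.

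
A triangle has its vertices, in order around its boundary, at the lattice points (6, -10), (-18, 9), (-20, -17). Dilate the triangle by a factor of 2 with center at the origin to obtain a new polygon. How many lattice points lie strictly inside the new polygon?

By the shoelace formula, twice the signed area is |(6·9 − (-18)·(-10)) + ((-18)·(-17) − (-20)·9) + ((-20)·(-10) − 6·(-17))| = 662, so the area is 331.
Summing gcd(|Δx|,|Δy|) over the edges gives the boundary count: gcd(24,19) + gcd(2,26) + gcd(26,7) = 1+2+1 = 4.
Scaling by 2 multiplies the area by 2² = 4 (so the new area is 1324) and multiplies the boundary lattice-point count by 2, giving 8.
By Pick's theorem, the interior count of the dilated polygon is 1324 − 8/2 + 1 = 1321.

1321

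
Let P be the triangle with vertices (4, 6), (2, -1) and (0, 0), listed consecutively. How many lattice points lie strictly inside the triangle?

By the shoelace formula, twice the signed area is |(4·(-1) − 2·6) + (2·0 − 0·(-1)) + (0·6 − 4·0)| = 16, so the area is 8.
Summing gcd(|Δx|,|Δy|) over the edges gives the boundary count: gcd(2,7) + gcd(2,1) + gcd(4,6) = 1+1+2 = 4.
By Pick's theorem A = I + B/2 − 1, so I = 8 − 4/2 + 1 = 7.

7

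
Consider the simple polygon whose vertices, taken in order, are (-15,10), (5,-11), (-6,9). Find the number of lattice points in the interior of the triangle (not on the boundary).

84

By the shoelace formula, twice the signed area is |[(-15)·(-11) − 5·10] + [5·9 − (-6)·(-11)] + [(-6)·10 − (-15)·9]| = 169, so the area is 84.5.
Summing gcd(|Δx|,|Δy|) over the edges gives the boundary count: gcd(20,21) + gcd(11,20) + gcd(9,1) = 1+1+1 = 3.
Pick's theorem gives I = A − B/2 + 1 = 84.5 − 3/2 + 1 = 84.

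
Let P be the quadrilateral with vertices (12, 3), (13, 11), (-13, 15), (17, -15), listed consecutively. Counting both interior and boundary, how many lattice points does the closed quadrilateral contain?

319

The shoelace formula gives twice the area as |(12·11 − 13·3) + (13·15 − (-13)·11) + ((-13)·(-15) − 17·15) + (17·3 − 12·(-15))| = 602, so the area is 301.
Along each edge there are gcd(|Δx|,|Δy|)+1 lattice points, so counting each shared vertex once the boundary has gcd(1,8) + gcd(26,4) + gcd(30,30) + gcd(5,18) = 1+2+30+1 = 34.
Pick's theorem gives I = A − B/2 + 1 = 301 − 34/2 + 1 = 285, so the closed region contains I + B = 285 + 34 = 319 lattice points.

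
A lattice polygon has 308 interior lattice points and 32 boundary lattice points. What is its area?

By Pick's theorem, A = I + B/2 − 1 = 308 + 32/2 − 1 = 323.

323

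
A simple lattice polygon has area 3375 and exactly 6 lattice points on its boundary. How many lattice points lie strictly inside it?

3373

Pick's theorem A = I + B/2 − 1 rearranges to I = A − B/2 + 1 = 3375 − 6/2 + 1 = 3373.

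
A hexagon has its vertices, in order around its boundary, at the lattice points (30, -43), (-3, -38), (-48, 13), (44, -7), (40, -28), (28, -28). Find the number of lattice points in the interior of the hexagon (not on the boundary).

2500

By the shoelace formula, twice the signed area is |[30·(-38) − (-3)·(-43)] + [(-3)·13 − (-48)·(-38)] + [(-48)·(-7) − 44·13] + [44·(-28) − 40·(-7)] + [40·(-28) − 28·(-28)] + [28·(-43) − 30·(-28)]| = 5020, so the area is 2510.
Summing gcd(|Δx|,|Δy|) over the edges gives the boundary count: gcd(33,5) + gcd(45,51) + gcd(92,20) + gcd(4,21) + gcd(12,0) + gcd(2,15) = 1+3+4+1+12+1 = 22.
By Pick's theorem A = I + B/2 − 1, so I = 2510 − 22/2 + 1 = 2500.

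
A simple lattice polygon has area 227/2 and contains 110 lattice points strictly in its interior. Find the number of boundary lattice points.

Pick's theorem gives A = I + B/2 − 1, so B = 2(A − I + 1) = 2(227/2 − 110 + 1) = 9.

9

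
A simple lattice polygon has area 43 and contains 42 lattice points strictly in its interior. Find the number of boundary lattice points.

Pick's theorem gives A = I + B/2 − 1, so B = 2(A − I + 1) = 2(43 − 42 + 1) = 4.

4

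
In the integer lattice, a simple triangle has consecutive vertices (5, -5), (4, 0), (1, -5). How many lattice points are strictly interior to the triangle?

The shoelace formula gives twice the area as |(5·0 − 4·(-5)) + (4·(-5) − 1·0) + (1·(-5) − 5·(-5))| = 20, so the area is 10.
Summing gcd(|Δx|,|Δy|) over the edges gives the boundary count: gcd(1,5) + gcd(3,5) + gcd(4,0) = 1+1+4 = 6.
Pick's theorem gives I = A − B/2 + 1 = 10 − 6/2 + 1 = 8.

8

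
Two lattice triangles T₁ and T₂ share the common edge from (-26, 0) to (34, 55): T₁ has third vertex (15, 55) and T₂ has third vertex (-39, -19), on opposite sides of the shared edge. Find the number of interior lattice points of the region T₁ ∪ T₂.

The union is the simple quadrilateral with vertices (-26, 0), (15, 55), (34, 55), (-39, -19) in order.
The shoelace formula gives twice the area as |[(-26)·55 − 15·0] + [15·55 − 34·55] + [34·(-19) − (-39)·55] + [(-39)·0 − (-26)·(-19)]| = 1470, so the area is 735.
Along each edge there are gcd(|Δx|,|Δy|)+1 lattice points, so counting each shared vertex once the boundary has gcd(41,55) + gcd(19,0) + gcd(73,74) + gcd(13,19) = 1+19+1+1 = 22.
By Pick's theorem I = A − B/2 + 1 = 735 − 22/2 + 1 = 725.

725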